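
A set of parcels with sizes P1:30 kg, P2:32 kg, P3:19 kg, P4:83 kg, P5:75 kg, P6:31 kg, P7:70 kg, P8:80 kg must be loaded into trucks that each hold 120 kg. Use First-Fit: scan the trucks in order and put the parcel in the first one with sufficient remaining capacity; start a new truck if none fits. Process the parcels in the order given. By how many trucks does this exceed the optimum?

First-Fit: [30,32,19,31] [83] [75] [70] [80] → 5 trucks.
Total size 420 kg; any packing needs at least ⌈420/120⌉ = 4 trucks.
An optimal packing achieves that bound: [83,32] [80,31] [75,30] [70,19] → 4 trucks.
Excess: 5 − 4 = 1.

1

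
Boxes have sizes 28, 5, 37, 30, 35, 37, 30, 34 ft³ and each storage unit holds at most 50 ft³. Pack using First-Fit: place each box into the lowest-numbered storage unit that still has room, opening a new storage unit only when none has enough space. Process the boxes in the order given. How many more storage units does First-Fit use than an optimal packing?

0

First-Fit: [28,5] [37] [30] [35] [37] [30] [34] → 7 storage units.
7 boxes exceed 25 ft³ (half the capacity), and no two of those can share a storage unit, so at least 7 storage units are needed.
So 7 is already optimal.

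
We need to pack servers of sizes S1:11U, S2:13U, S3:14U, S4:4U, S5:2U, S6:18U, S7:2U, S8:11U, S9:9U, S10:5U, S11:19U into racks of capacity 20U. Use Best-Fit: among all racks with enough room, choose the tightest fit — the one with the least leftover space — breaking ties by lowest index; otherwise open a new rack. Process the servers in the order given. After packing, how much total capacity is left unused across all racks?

12

rack 1: place S1 (11U), 9U left
rack 2: place S2 (13U), 7U left
rack 3: place S3 (14U), 6U left
rack 3: place S4 (4U), 2U left
rack 3: place S5 (2U), 0U left
rack 4: place S6 (18U), 2U left
rack 4: place S7 (2U), 0U left
rack 5: place S8 (11U), 9U left
rack 1: place S9 (9U), 0U left
rack 2: place S10 (5U), 2U left
rack 6: place S11 (19U), 1U left
6 racks × 20U = 120U; used 108U; unused 12U.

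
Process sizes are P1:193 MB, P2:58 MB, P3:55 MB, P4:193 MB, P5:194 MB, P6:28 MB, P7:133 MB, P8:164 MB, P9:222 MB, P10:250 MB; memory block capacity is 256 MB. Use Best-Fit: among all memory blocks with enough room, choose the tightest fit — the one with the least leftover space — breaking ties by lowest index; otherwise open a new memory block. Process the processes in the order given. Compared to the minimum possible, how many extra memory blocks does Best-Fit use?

0

Best-Fit: [193,58] [55,193] [194,28] [133] [164] [222] [250] → 7 memory blocks.
7 processes exceed 128 MB (half the capacity), and no two of those can share a memory block, so at least 7 memory blocks are needed.
So 7 is already optimal.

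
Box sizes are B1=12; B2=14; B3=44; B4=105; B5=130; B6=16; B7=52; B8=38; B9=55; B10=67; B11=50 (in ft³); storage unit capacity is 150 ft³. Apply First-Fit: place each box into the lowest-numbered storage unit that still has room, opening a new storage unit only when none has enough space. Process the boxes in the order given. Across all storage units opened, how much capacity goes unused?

167

Put B1 (12 ft³) in storage unit 1; 138 ft³ remain.
Put B2 (14 ft³) in storage unit 1; 124 ft³ remain.
Put B3 (44 ft³) in storage unit 1; 80 ft³ remain.
Put B4 (105 ft³) in storage unit 2; 45 ft³ remain.
Put B5 (130 ft³) in storage unit 3; 20 ft³ remain.
Put B6 (16 ft³) in storage unit 1; 64 ft³ remain.
Put B7 (52 ft³) in storage unit 1; 12 ft³ remain.
Put B8 (38 ft³) in storage unit 2; 7 ft³ remain.
Put B9 (55 ft³) in storage unit 4; 95 ft³ remain.
Put B10 (67 ft³) in storage unit 4; 28 ft³ remain.
Put B11 (50 ft³) in storage unit 5; 100 ft³ remain.
5 storage units × 150 ft³ = 750 ft³; used 583 ft³; unused 167 ft³.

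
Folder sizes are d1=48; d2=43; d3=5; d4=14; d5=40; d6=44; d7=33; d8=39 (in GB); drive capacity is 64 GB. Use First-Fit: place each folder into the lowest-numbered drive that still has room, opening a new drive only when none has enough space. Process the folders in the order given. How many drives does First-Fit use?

d1 (48 GB) → drive 1 (remaining 16 GB)
d2 (43 GB) → drive 2 (remaining 21 GB)
d3 (5 GB) → drive 1 (remaining 11 GB)
d4 (14 GB) → drive 2 (remaining 7 GB)
d5 (40 GB) → drive 3 (remaining 24 GB)
d6 (44 GB) → drive 4 (remaining 20 GB)
d7 (33 GB) → drive 5 (remaining 31 GB)
d8 (39 GB) → drive 6 (remaining 25 GB)

6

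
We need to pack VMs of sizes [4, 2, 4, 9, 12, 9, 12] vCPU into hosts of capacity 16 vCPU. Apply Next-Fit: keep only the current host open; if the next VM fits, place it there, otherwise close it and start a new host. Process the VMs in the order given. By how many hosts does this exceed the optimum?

Next-Fit: [4,2,4] [9] [12] [9] [12] → 5 hosts.
Total size 52 vCPU; any packing needs at least ⌈52/16⌉ = 4 hosts.
An optimal packing achieves that bound: [12,4] [12,4] [9,2] [9] → 4 hosts.
Excess: 5 − 4 = 1.

1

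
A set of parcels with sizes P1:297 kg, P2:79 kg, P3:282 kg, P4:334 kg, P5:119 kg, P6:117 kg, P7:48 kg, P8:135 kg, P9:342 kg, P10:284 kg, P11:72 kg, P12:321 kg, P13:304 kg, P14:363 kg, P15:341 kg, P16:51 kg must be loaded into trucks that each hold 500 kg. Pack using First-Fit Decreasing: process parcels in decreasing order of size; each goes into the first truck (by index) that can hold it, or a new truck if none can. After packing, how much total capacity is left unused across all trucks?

Sorted descending: 363, 342, 341, 334, 321, 304, 297, 284, 282, 135, 119, 117, 79, 72, 51, 48.
truck 1: place 363 kg, 137 kg left
truck 2: place 342 kg, 158 kg left
truck 3: place 341 kg, 159 kg left
truck 4: place 334 kg, 166 kg left
truck 5: place 321 kg, 179 kg left
truck 6: place 304 kg, 196 kg left
truck 7: place 297 kg, 203 kg left
truck 8: place 284 kg, 216 kg left
truck 9: place 282 kg, 218 kg left
truck 1: place 135 kg, 2 kg left
truck 2: place 119 kg, 39 kg left
truck 3: place 117 kg, 42 kg left
truck 4: place 79 kg, 87 kg left
truck 4: place 72 kg, 15 kg left
truck 5: place 51 kg, 128 kg left
truck 5: place 48 kg, 80 kg left
9 trucks × 500 kg = 4500 kg; used 3489 kg; unused 1011 kg.

1011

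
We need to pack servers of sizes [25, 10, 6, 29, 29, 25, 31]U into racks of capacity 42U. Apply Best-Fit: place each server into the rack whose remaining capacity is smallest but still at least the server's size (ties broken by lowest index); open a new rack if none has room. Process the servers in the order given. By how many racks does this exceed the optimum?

Best-Fit: [25,10,6] [29] [29] [25] [31] → 5 racks.
5 servers exceed 21U (half the capacity), and no two of those can share a rack, so at least 5 racks are needed.
So 5 is already optimal.

0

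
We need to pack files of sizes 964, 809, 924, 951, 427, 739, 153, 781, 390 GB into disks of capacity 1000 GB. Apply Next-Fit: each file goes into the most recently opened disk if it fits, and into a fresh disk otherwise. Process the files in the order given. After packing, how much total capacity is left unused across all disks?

1862

Put 964 GB in disk 1; 36 GB remain.
Put 809 GB in disk 2; 191 GB remain.
Put 924 GB in disk 3; 76 GB remain.
Put 951 GB in disk 4; 49 GB remain.
Put 427 GB in disk 5; 573 GB remain.
Put 739 GB in disk 6; 261 GB remain.
Put 153 GB in disk 6; 108 GB remain.
Put 781 GB in disk 7; 219 GB remain.
Put 390 GB in disk 8; 610 GB remain.
8 disks × 1000 GB = 8000 GB; used 6138 GB; unused 1862 GB.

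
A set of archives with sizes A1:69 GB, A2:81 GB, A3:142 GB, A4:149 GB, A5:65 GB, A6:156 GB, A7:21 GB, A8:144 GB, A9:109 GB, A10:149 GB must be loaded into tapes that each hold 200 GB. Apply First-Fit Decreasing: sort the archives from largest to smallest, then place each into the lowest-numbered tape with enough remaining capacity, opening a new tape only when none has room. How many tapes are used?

7 tapes

Sorted descending: 156, 149, 149, 144, 142, 109, 81, 69, 65, 21.
156 GB → tape 1 (remaining 44 GB)
149 GB → tape 2 (remaining 51 GB)
149 GB → tape 3 (remaining 51 GB)
144 GB → tape 4 (remaining 56 GB)
142 GB → tape 5 (remaining 58 GB)
109 GB → tape 6 (remaining 91 GB)
81 GB → tape 6 (remaining 10 GB)
69 GB → tape 7 (remaining 131 GB)
65 GB → tape 7 (remaining 66 GB)
21 GB → tape 1 (remaining 23 GB)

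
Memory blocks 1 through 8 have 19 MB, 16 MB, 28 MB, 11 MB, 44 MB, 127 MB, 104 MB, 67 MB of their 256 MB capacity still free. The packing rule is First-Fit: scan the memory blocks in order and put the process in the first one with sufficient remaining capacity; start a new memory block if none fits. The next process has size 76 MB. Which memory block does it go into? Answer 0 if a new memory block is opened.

6

Memory blocks with room: memory block 6 (127 MB), memory block 7 (104 MB).
The first with room is memory block 6.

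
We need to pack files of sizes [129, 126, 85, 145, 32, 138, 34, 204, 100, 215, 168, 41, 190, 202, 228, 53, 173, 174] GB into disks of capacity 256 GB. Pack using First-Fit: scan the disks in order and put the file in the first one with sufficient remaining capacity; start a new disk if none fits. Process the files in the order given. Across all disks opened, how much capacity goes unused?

129 GB → disk 1 (remaining 127 GB)
126 GB → disk 1 (remaining 1 GB)
85 GB → disk 2 (remaining 171 GB)
145 GB → disk 2 (remaining 26 GB)
32 GB → disk 3 (remaining 224 GB)
138 GB → disk 3 (remaining 86 GB)
34 GB → disk 3 (remaining 52 GB)
204 GB → disk 4 (remaining 52 GB)
100 GB → disk 5 (remaining 156 GB)
215 GB → disk 6 (remaining 41 GB)
168 GB → disk 7 (remaining 88 GB)
41 GB → disk 3 (remaining 11 GB)
190 GB → disk 8 (remaining 66 GB)
202 GB → disk 9 (remaining 54 GB)
228 GB → disk 10 (remaining 28 GB)
53 GB → disk 5 (remaining 103 GB)
173 GB → disk 11 (remaining 83 GB)
174 GB → disk 12 (remaining 82 GB)
12 disks × 256 GB = 3072 GB; used 2437 GB; unused 635 GB.

635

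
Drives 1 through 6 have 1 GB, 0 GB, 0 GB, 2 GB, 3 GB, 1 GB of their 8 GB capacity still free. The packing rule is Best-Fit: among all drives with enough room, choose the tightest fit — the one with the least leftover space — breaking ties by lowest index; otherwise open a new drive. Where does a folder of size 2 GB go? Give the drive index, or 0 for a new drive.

4

Drives with room: drive 4 (2 GB), drive 5 (3 GB).
Tightest fit is drive 4 with 2 GB free.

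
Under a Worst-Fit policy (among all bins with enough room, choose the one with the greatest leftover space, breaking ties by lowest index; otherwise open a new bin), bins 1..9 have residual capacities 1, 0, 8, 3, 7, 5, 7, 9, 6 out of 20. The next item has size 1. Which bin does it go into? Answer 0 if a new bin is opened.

8

Bins with room: bin 1 (1), bin 3 (8), bin 4 (3), bin 5 (7), bin 6 (5), bin 7 (7), bin 8 (9), bin 9 (6).
Most room is bin 8 with 9 free.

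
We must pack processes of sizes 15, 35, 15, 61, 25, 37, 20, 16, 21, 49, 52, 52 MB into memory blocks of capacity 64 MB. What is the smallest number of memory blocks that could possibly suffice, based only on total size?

Total size = 15 + 35 + 15 + 61 + 25 + 37 + 20 + 16 + 21 + 49 + 52 + 52 = 398 MB.
⌈398 / 64⌉ = 7.

7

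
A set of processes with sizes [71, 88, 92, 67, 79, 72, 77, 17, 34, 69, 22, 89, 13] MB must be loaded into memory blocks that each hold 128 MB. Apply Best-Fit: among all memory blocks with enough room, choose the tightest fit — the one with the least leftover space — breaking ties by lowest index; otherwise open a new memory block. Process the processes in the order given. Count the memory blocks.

memory block 1: place 71 MB, 57 MB left
memory block 2: place 88 MB, 40 MB left
memory block 3: place 92 MB, 36 MB left
memory block 4: place 67 MB, 61 MB left
memory block 5: place 79 MB, 49 MB left
memory block 6: place 72 MB, 56 MB left
memory block 7: place 77 MB, 51 MB left
memory block 3: place 17 MB, 19 MB left
memory block 2: place 34 MB, 6 MB left
memory block 8: place 69 MB, 59 MB left
memory block 5: place 22 MB, 27 MB left
memory block 9: place 89 MB, 39 MB left
memory block 3: place 13 MB, 6 MB left

9 memory blocks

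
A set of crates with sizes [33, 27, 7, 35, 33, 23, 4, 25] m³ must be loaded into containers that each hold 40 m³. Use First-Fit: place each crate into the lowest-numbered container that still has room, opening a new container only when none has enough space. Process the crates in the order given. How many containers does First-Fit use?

33 m³ → container 1 (remaining 7 m³)
27 m³ → container 2 (remaining 13 m³)
7 m³ → container 1 (remaining 0 m³)
35 m³ → container 3 (remaining 5 m³)
33 m³ → container 4 (remaining 7 m³)
23 m³ → container 5 (remaining 17 m³)
4 m³ → container 2 (remaining 9 m³)
25 m³ → container 6 (remaining 15 m³)
Final containers: [33,7] [27,4] [35] [33] [23] [25].

6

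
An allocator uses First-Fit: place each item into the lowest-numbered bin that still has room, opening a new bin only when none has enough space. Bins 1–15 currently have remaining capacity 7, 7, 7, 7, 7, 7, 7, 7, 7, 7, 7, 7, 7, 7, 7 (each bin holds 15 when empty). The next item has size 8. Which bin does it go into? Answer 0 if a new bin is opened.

0

No bin has ≥ 8 free, so a new bin is opened.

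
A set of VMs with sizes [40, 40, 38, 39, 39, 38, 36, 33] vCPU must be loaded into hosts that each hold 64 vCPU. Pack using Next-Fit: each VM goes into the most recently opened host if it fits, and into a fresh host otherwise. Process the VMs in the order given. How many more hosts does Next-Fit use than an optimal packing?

0

Next-Fit: [40] [40] [38] [39] [39] [38] [36] [33] → 8 hosts.
8 VMs exceed 32 vCPU (half the capacity), and no two of those can share a host, so at least 8 hosts are needed.
So 8 is already optimal.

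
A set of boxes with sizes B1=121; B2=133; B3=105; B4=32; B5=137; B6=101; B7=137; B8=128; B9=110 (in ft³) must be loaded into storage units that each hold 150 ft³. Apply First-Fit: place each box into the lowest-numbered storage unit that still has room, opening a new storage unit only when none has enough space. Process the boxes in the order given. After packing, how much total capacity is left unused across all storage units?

Put B1 (121 ft³) in storage unit 1; 29 ft³ remain.
Put B2 (133 ft³) in storage unit 2; 17 ft³ remain.
Put B3 (105 ft³) in storage unit 3; 45 ft³ remain.
Put B4 (32 ft³) in storage unit 3; 13 ft³ remain.
Put B5 (137 ft³) in storage unit 4; 13 ft³ remain.
Put B6 (101 ft³) in storage unit 5; 49 ft³ remain.
Put B7 (137 ft³) in storage unit 6; 13 ft³ remain.
Put B8 (128 ft³) in storage unit 7; 22 ft³ remain.
Put B9 (110 ft³) in storage unit 8; 40 ft³ remain.
8 storage units × 150 ft³ = 1200 ft³; used 1004 ft³; unused 196 ft³.

196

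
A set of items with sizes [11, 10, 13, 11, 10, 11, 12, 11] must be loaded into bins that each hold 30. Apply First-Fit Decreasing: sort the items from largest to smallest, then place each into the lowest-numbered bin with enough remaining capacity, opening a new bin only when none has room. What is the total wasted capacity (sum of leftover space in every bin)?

Sorted descending: 13, 12, 11, 11, 11, 11, 10, 10.
13 → bin 1 (remaining 17)
12 → bin 1 (remaining 5)
11 → bin 2 (remaining 19)
11 → bin 2 (remaining 8)
11 → bin 3 (remaining 19)
11 → bin 3 (remaining 8)
10 → bin 4 (remaining 20)
10 → bin 4 (remaining 10)
4 bins × 30 = 120; used 89; unused 31.

31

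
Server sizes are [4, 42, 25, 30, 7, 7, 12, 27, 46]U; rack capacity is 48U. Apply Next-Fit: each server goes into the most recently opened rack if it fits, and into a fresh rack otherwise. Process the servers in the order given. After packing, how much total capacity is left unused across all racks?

Put 4U in rack 1; 44U remain.
Put 42U in rack 1; 2U remain.
Put 25U in rack 2; 23U remain.
Put 30U in rack 3; 18U remain.
Put 7U in rack 3; 11U remain.
Put 7U in rack 3; 4U remain.
Put 12U in rack 4; 36U remain.
Put 27U in rack 4; 9U remain.
Put 46U in rack 5; 2U remain.
5 racks × 48U = 240U; used 200U; unused 40U.

40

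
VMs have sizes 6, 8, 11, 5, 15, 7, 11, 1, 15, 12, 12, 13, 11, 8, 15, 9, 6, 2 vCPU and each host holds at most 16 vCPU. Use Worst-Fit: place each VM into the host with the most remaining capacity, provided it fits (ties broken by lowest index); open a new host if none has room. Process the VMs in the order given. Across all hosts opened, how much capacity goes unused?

6 vCPU → host 1 (remaining 10 vCPU)
8 vCPU → host 1 (remaining 2 vCPU)
11 vCPU → host 2 (remaining 5 vCPU)
5 vCPU → host 2 (remaining 0 vCPU)
15 vCPU → host 3 (remaining 1 vCPU)
7 vCPU → host 4 (remaining 9 vCPU)
11 vCPU → host 5 (remaining 5 vCPU)
1 vCPU → host 4 (remaining 8 vCPU)
15 vCPU → host 6 (remaining 1 vCPU)
12 vCPU → host 7 (remaining 4 vCPU)
12 vCPU → host 8 (remaining 4 vCPU)
13 vCPU → host 9 (remaining 3 vCPU)
11 vCPU → host 10 (remaining 5 vCPU)
8 vCPU → host 4 (remaining 0 vCPU)
15 vCPU → host 11 (remaining 1 vCPU)
9 vCPU → host 12 (remaining 7 vCPU)
6 vCPU → host 12 (remaining 1 vCPU)
2 vCPU → host 5 (remaining 3 vCPU)
12 hosts × 16 vCPU = 192 vCPU; used 167 vCPU; unused 25 vCPU.

25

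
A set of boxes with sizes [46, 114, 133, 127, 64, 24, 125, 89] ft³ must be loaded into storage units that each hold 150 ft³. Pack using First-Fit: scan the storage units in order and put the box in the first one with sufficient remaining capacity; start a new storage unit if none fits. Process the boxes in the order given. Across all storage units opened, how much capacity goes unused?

178

46 ft³ → storage unit 1 (remaining 104 ft³)
114 ft³ → storage unit 2 (remaining 36 ft³)
133 ft³ → storage unit 3 (remaining 17 ft³)
127 ft³ → storage unit 4 (remaining 23 ft³)
64 ft³ → storage unit 1 (remaining 40 ft³)
24 ft³ → storage unit 1 (remaining 16 ft³)
125 ft³ → storage unit 5 (remaining 25 ft³)
89 ft³ → storage unit 6 (remaining 61 ft³)
6 storage units × 150 ft³ = 900 ft³; used 722 ft³; unused 178 ft³.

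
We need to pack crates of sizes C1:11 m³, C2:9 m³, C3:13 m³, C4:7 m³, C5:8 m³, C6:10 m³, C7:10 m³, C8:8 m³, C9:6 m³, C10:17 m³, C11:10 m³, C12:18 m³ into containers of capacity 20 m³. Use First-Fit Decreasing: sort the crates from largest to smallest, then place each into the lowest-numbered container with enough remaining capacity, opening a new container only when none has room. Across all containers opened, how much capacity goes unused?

Sorted descending: 18, 17, 13, 11, 10, 10, 10, 9, 8, 8, 7, 6.
18 m³ → container 1 (remaining 2 m³)
17 m³ → container 2 (remaining 3 m³)
13 m³ → container 3 (remaining 7 m³)
11 m³ → container 4 (remaining 9 m³)
10 m³ → container 5 (remaining 10 m³)
10 m³ → container 5 (remaining 0 m³)
10 m³ → container 6 (remaining 10 m³)
9 m³ → container 4 (remaining 0 m³)
8 m³ → container 6 (remaining 2 m³)
8 m³ → container 7 (remaining 12 m³)
7 m³ → container 3 (remaining 0 m³)
6 m³ → container 7 (remaining 6 m³)
7 containers × 20 m³ = 140 m³; used 127 m³; unused 13 m³.

13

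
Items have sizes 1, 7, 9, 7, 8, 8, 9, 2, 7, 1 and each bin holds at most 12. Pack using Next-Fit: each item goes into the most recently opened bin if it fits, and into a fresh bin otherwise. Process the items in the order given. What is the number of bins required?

7 bins

bin 1: place 1, 11 left
bin 1: place 7, 4 left
bin 2: place 9, 3 left
bin 3: place 7, 5 left
bin 4: place 8, 4 left
bin 5: place 8, 4 left
bin 6: place 9, 3 left
bin 6: place 2, 1 left
bin 7: place 7, 5 left
bin 7: place 1, 4 left
Final bins: [1,7] [9] [7] [8] [8] [9,2] [7,1].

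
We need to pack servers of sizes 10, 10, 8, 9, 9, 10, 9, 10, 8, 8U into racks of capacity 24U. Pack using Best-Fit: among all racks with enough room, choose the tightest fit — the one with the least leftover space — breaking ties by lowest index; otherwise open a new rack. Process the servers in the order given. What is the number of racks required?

5 racks

Put 10U in rack 1; 14U remain.
Put 10U in rack 1; 4U remain.
Put 8U in rack 2; 16U remain.
Put 9U in rack 2; 7U remain.
Put 9U in rack 3; 15U remain.
Put 10U in rack 3; 5U remain.
Put 9U in rack 4; 15U remain.
Put 10U in rack 4; 5U remain.
Put 8U in rack 5; 16U remain.
Put 8U in rack 5; 8U remain.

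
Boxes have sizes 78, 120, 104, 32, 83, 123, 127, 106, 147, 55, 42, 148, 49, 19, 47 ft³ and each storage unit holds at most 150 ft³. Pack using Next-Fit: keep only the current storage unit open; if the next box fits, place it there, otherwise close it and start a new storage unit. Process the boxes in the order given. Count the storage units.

11 storage units

storage unit 1: place 78 ft³, 72 ft³ left
storage unit 2: place 120 ft³, 30 ft³ left
storage unit 3: place 104 ft³, 46 ft³ left
storage unit 3: place 32 ft³, 14 ft³ left
storage unit 4: place 83 ft³, 67 ft³ left
storage unit 5: place 123 ft³, 27 ft³ left
storage unit 6: place 127 ft³, 23 ft³ left
storage unit 7: place 106 ft³, 44 ft³ left
storage unit 8: place 147 ft³, 3 ft³ left
storage unit 9: place 55 ft³, 95 ft³ left
storage unit 9: place 42 ft³, 53 ft³ left
storage unit 10: place 148 ft³, 2 ft³ left
storage unit 11: place 49 ft³, 101 ft³ left
storage unit 11: place 19 ft³, 82 ft³ left
storage unit 11: place 47 ft³, 35 ft³ left
Final storage units: [78] [120] [104,32] [83] [123] [127] [106] [147] [55,42] [148] [49,19,47].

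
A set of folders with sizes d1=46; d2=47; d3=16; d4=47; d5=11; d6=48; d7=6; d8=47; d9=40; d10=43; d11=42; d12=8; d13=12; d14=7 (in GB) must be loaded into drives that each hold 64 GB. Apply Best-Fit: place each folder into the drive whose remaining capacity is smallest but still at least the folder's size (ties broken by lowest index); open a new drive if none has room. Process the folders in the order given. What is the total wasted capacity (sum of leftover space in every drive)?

92

d1 (46 GB) → drive 1 (remaining 18 GB)
d2 (47 GB) → drive 2 (remaining 17 GB)
d3 (16 GB) → drive 2 (remaining 1 GB)
d4 (47 GB) → drive 3 (remaining 17 GB)
d5 (11 GB) → drive 3 (remaining 6 GB)
d6 (48 GB) → drive 4 (remaining 16 GB)
d7 (6 GB) → drive 3 (remaining 0 GB)
d8 (47 GB) → drive 5 (remaining 17 GB)
d9 (40 GB) → drive 6 (remaining 24 GB)
d10 (43 GB) → drive 7 (remaining 21 GB)
d11 (42 GB) → drive 8 (remaining 22 GB)
d12 (8 GB) → drive 4 (remaining 8 GB)
d13 (12 GB) → drive 5 (remaining 5 GB)
d14 (7 GB) → drive 4 (remaining 1 GB)
8 drives × 64 GB = 512 GB; used 420 GB; unused 92 GB.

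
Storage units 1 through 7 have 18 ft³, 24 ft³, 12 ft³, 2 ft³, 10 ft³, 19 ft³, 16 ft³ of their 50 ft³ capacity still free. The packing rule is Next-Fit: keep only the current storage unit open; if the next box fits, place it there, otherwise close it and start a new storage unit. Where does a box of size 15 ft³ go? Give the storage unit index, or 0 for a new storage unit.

Next-Fit only looks at storage unit 7, which has 16 ft³ free.
15 ft³ fits there.

7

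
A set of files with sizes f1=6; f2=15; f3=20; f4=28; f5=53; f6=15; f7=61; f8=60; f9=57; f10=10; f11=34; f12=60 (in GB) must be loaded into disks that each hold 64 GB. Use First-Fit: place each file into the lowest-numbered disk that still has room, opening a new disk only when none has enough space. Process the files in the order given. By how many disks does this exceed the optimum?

First-Fit: [6,15,20,15] [28,10] [53] [61] [60] [57] [34] [60] → 8 disks.
Total size 419 GB; any packing needs at least ⌈419/64⌉ = 7 disks.
An optimal packing achieves that bound: [61] [60] [60] [57,6] [53,10] [34,28] [20,15,15] → 7 disks.
Excess: 8 − 7 = 1.

1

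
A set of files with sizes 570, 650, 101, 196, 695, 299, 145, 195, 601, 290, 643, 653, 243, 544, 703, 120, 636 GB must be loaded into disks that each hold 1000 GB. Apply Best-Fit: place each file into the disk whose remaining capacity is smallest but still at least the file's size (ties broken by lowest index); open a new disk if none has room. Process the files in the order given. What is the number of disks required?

9

disk 1: place 570 GB, 430 GB left
disk 2: place 650 GB, 350 GB left
disk 2: place 101 GB, 249 GB left
disk 2: place 196 GB, 53 GB left
disk 3: place 695 GB, 305 GB left
disk 3: place 299 GB, 6 GB left
disk 1: place 145 GB, 285 GB left
disk 1: place 195 GB, 90 GB left
disk 4: place 601 GB, 399 GB left
disk 4: place 290 GB, 109 GB left
disk 5: place 643 GB, 357 GB left
disk 6: place 653 GB, 347 GB left
disk 6: place 243 GB, 104 GB left
disk 7: place 544 GB, 456 GB left
disk 8: place 703 GB, 297 GB left
disk 8: place 120 GB, 177 GB left
disk 9: place 636 GB, 364 GB left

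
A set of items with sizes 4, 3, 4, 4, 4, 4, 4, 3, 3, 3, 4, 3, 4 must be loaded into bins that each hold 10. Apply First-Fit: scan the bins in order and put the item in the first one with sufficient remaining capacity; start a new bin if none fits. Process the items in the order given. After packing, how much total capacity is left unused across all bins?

13

Put 4 in bin 1; 6 remain.
Put 3 in bin 1; 3 remain.
Put 4 in bin 2; 6 remain.
Put 4 in bin 2; 2 remain.
Put 4 in bin 3; 6 remain.
Put 4 in bin 3; 2 remain.
Put 4 in bin 4; 6 remain.
Put 3 in bin 1; 0 remain.
Put 3 in bin 4; 3 remain.
Put 3 in bin 4; 0 remain.
Put 4 in bin 5; 6 remain.
Put 3 in bin 5; 3 remain.
Put 4 in bin 6; 6 remain.
6 bins × 10 = 60; used 47; unused 13.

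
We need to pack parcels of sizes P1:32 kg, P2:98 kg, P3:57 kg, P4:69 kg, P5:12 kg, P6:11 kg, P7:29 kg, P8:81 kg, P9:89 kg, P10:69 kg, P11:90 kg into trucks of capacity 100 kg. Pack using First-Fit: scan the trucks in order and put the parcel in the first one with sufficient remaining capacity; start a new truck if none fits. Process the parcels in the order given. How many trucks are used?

Put P1 (32 kg) in truck 1; 68 kg remain.
Put P2 (98 kg) in truck 2; 2 kg remain.
Put P3 (57 kg) in truck 1; 11 kg remain.
Put P4 (69 kg) in truck 3; 31 kg remain.
Put P5 (12 kg) in truck 3; 19 kg remain.
Put P6 (11 kg) in truck 1; 0 kg remain.
Put P7 (29 kg) in truck 4; 71 kg remain.
Put P8 (81 kg) in truck 5; 19 kg remain.
Put P9 (89 kg) in truck 6; 11 kg remain.
Put P10 (69 kg) in truck 4; 2 kg remain.
Put P11 (90 kg) in truck 7; 10 kg remain.
Final trucks: [32,57,11] [98] [69,12] [29,69] [81] [89] [90].

7 trucks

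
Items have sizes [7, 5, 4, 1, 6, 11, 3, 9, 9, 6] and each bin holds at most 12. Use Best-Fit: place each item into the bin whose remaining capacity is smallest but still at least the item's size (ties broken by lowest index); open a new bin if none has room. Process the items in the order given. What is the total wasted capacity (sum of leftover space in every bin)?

11

Put 7 in bin 1; 5 remain.
Put 5 in bin 1; 0 remain.
Put 4 in bin 2; 8 remain.
Put 1 in bin 2; 7 remain.
Put 6 in bin 2; 1 remain.
Put 11 in bin 3; 1 remain.
Put 3 in bin 4; 9 remain.
Put 9 in bin 4; 0 remain.
Put 9 in bin 5; 3 remain.
Put 6 in bin 6; 6 remain.
6 bins × 12 = 72; used 61; unused 11.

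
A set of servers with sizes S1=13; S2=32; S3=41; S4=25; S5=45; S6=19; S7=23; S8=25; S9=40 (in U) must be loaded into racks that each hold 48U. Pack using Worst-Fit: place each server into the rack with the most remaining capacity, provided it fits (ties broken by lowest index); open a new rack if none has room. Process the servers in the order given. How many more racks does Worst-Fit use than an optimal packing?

Worst-Fit: [13,32] [41] [25,19] [45] [23,25] [40] → 6 racks.
Total size 263U; any packing needs at least ⌈263/48⌉ = 6 racks.
So 6 is already optimal.

0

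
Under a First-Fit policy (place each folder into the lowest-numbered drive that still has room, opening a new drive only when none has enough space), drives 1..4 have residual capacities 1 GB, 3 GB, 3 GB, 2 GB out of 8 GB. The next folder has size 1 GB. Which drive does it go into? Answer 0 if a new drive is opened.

Drives with room: drive 1 (1 GB), drive 2 (3 GB), drive 3 (3 GB), drive 4 (2 GB).
The first with room is drive 1.

1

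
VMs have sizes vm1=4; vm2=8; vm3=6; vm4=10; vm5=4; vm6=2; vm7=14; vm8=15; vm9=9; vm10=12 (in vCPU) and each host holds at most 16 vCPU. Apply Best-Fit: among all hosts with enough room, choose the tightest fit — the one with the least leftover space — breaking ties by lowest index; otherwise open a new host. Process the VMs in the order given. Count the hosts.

vm1 (4 vCPU) → host 1 (remaining 12 vCPU)
vm2 (8 vCPU) → host 1 (remaining 4 vCPU)
vm3 (6 vCPU) → host 2 (remaining 10 vCPU)
vm4 (10 vCPU) → host 2 (remaining 0 vCPU)
vm5 (4 vCPU) → host 1 (remaining 0 vCPU)
vm6 (2 vCPU) → host 3 (remaining 14 vCPU)
vm7 (14 vCPU) → host 3 (remaining 0 vCPU)
vm8 (15 vCPU) → host 4 (remaining 1 vCPU)
vm9 (9 vCPU) → host 5 (remaining 7 vCPU)
vm10 (12 vCPU) → host 6 (remaining 4 vCPU)
Final hosts: [4,8,4] [6,10] [2,14] [15] [9] [12].

6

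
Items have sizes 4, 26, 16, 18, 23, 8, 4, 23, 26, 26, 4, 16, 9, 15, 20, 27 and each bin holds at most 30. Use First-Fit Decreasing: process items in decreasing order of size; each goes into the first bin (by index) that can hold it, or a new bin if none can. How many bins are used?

Sorted descending: 27, 26, 26, 26, 23, 23, 20, 18, 16, 16, 15, 9, 8, 4, 4, 4.
27 → bin 1 (remaining 3)
26 → bin 2 (remaining 4)
26 → bin 3 (remaining 4)
26 → bin 4 (remaining 4)
23 → bin 5 (remaining 7)
23 → bin 6 (remaining 7)
20 → bin 7 (remaining 10)
18 → bin 8 (remaining 12)
16 → bin 9 (remaining 14)
16 → bin 10 (remaining 14)
15 → bin 11 (remaining 15)
9 → bin 7 (remaining 1)
8 → bin 8 (remaining 4)
4 → bin 2 (remaining 0)
4 → bin 3 (remaining 0)
4 → bin 4 (remaining 0)

11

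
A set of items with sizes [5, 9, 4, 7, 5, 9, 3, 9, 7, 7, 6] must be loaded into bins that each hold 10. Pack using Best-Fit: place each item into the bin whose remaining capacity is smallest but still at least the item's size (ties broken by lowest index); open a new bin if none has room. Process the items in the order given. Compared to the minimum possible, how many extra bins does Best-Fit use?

1

Best-Fit: [5,4] [9] [7,3] [5] [9] [9] [7] [7] [6] → 9 bins.
Total size 71; any packing needs at least ⌈71/10⌉ = 8 bins.
An optimal packing achieves that bound: [9] [9] [9] [7,3] [7] [7] [6,4] [5,5] → 8 bins.
Excess: 9 − 8 = 1.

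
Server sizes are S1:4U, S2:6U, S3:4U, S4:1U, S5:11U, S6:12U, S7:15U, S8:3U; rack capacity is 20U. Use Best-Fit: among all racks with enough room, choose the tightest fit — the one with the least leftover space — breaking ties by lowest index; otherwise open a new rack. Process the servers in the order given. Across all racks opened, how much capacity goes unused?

rack 1: place S1 (4U), 16U left
rack 1: place S2 (6U), 10U left
rack 1: place S3 (4U), 6U left
rack 1: place S4 (1U), 5U left
rack 2: place S5 (11U), 9U left
rack 3: place S6 (12U), 8U left
rack 4: place S7 (15U), 5U left
rack 1: place S8 (3U), 2U left
4 racks × 20U = 80U; used 56U; unused 24U.

24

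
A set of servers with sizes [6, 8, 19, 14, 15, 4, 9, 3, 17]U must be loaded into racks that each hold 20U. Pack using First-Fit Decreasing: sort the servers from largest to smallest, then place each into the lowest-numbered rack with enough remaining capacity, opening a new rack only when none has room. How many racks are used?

5 racks

Sorted descending: 19, 17, 15, 14, 9, 8, 6, 4, 3.
Put 19U in rack 1; 1U remain.
Put 17U in rack 2; 3U remain.
Put 15U in rack 3; 5U remain.
Put 14U in rack 4; 6U remain.
Put 9U in rack 5; 11U remain.
Put 8U in rack 5; 3U remain.
Put 6U in rack 4; 0U remain.
Put 4U in rack 3; 1U remain.
Put 3U in rack 2; 0U remain.
Final racks: [19] [17,3] [15,4] [14,6] [9,8].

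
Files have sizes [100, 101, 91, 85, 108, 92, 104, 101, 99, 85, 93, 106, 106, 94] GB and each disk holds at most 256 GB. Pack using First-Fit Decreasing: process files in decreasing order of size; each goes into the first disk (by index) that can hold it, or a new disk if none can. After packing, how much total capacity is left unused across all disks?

427

Sorted descending: 108, 106, 106, 104, 101, 101, 100, 99, 94, 93, 92, 91, 85, 85.
Put 108 GB in disk 1; 148 GB remain.
Put 106 GB in disk 1; 42 GB remain.
Put 106 GB in disk 2; 150 GB remain.
Put 104 GB in disk 2; 46 GB remain.
Put 101 GB in disk 3; 155 GB remain.
Put 101 GB in disk 3; 54 GB remain.
Put 100 GB in disk 4; 156 GB remain.
Put 99 GB in disk 4; 57 GB remain.
Put 94 GB in disk 5; 162 GB remain.
Put 93 GB in disk 5; 69 GB remain.
Put 92 GB in disk 6; 164 GB remain.
Put 91 GB in disk 6; 73 GB remain.
Put 85 GB in disk 7; 171 GB remain.
Put 85 GB in disk 7; 86 GB remain.
7 disks × 256 GB = 1792 GB; used 1365 GB; unused 427 GB.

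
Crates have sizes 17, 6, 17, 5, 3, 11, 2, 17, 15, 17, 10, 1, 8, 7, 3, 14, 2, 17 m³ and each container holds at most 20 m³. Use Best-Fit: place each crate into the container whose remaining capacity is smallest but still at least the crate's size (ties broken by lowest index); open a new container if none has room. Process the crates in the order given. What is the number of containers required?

Put 17 m³ in container 1; 3 m³ remain.
Put 6 m³ in container 2; 14 m³ remain.
Put 17 m³ in container 3; 3 m³ remain.
Put 5 m³ in container 2; 9 m³ remain.
Put 3 m³ in container 1; 0 m³ remain.
Put 11 m³ in container 4; 9 m³ remain.
Put 2 m³ in container 3; 1 m³ remain.
Put 17 m³ in container 5; 3 m³ remain.
Put 15 m³ in container 6; 5 m³ remain.
Put 17 m³ in container 7; 3 m³ remain.
Put 10 m³ in container 8; 10 m³ remain.
Put 1 m³ in container 3; 0 m³ remain.
Put 8 m³ in container 2; 1 m³ remain.
Put 7 m³ in container 4; 2 m³ remain.
Put 3 m³ in container 5; 0 m³ remain.
Put 14 m³ in container 9; 6 m³ remain.
Put 2 m³ in container 4; 0 m³ remain.
Put 17 m³ in container 10; 3 m³ remain.

10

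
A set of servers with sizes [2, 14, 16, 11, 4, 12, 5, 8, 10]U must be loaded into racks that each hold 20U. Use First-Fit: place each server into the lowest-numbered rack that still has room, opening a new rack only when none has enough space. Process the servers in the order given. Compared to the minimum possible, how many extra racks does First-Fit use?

0

First-Fit: [2,14,4] [16] [11,5] [12,8] [10] → 5 racks.
Total size 82U; any packing needs at least ⌈82/20⌉ = 5 racks.
So 5 is already optimal.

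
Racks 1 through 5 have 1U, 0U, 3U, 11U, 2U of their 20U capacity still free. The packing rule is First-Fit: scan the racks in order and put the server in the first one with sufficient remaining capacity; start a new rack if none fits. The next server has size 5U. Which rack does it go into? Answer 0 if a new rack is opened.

Racks with room: rack 4 (11U).
The first with room is rack 4.

4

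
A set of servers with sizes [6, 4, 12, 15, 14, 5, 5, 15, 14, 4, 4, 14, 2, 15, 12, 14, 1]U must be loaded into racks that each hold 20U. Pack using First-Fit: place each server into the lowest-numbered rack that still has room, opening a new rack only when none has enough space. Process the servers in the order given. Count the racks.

6U → rack 1 (remaining 14U)
4U → rack 1 (remaining 10U)
12U → rack 2 (remaining 8U)
15U → rack 3 (remaining 5U)
14U → rack 4 (remaining 6U)
5U → rack 1 (remaining 5U)
5U → rack 1 (remaining 0U)
15U → rack 5 (remaining 5U)
14U → rack 6 (remaining 6U)
4U → rack 2 (remaining 4U)
4U → rack 2 (remaining 0U)
14U → rack 7 (remaining 6U)
2U → rack 3 (remaining 3U)
15U → rack 8 (remaining 5U)
12U → rack 9 (remaining 8U)
14U → rack 10 (remaining 6U)
1U → rack 3 (remaining 2U)
Final racks: [6,4,5,5] [12,4,4] [15,2,1] [14] [15] [14] [14] [15] [12] [14].

10 racks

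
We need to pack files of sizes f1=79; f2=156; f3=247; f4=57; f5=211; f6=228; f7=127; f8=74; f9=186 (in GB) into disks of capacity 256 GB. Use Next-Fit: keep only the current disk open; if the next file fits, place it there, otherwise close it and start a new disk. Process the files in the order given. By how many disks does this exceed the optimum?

Next-Fit: [79,156] [247] [57] [211] [228] [127,74] [186] → 7 disks.
Total size 1365 GB; any packing needs at least ⌈1365/256⌉ = 6 disks.
An optimal packing achieves that bound: [247] [228] [211] [186,57] [156,79] [127,74] → 6 disks.
Excess: 7 − 6 = 1.

1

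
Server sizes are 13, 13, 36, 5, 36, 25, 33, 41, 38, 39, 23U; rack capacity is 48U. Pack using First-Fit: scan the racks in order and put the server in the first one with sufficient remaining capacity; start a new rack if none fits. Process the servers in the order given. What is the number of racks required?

8

13U → rack 1 (remaining 35U)
13U → rack 1 (remaining 22U)
36U → rack 2 (remaining 12U)
5U → rack 1 (remaining 17U)
36U → rack 3 (remaining 12U)
25U → rack 4 (remaining 23U)
33U → rack 5 (remaining 15U)
41U → rack 6 (remaining 7U)
38U → rack 7 (remaining 10U)
39U → rack 8 (remaining 9U)
23U → rack 4 (remaining 0U)
Final racks: [13,13,5] [36] [36] [25,23] [33] [41] [38] [39].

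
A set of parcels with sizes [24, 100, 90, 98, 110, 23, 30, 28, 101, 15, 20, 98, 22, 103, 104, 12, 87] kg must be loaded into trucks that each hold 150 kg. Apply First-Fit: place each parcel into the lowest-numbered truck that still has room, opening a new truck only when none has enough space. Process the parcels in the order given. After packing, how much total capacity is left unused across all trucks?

285

24 kg → truck 1 (remaining 126 kg)
100 kg → truck 1 (remaining 26 kg)
90 kg → truck 2 (remaining 60 kg)
98 kg → truck 3 (remaining 52 kg)
110 kg → truck 4 (remaining 40 kg)
23 kg → truck 1 (remaining 3 kg)
30 kg → truck 2 (remaining 30 kg)
28 kg → truck 2 (remaining 2 kg)
101 kg → truck 5 (remaining 49 kg)
15 kg → truck 3 (remaining 37 kg)
20 kg → truck 3 (remaining 17 kg)
98 kg → truck 6 (remaining 52 kg)
22 kg → truck 4 (remaining 18 kg)
103 kg → truck 7 (remaining 47 kg)
104 kg → truck 8 (remaining 46 kg)
12 kg → truck 3 (remaining 5 kg)
87 kg → truck 9 (remaining 63 kg)
9 trucks × 150 kg = 1350 kg; used 1065 kg; unused 285 kg.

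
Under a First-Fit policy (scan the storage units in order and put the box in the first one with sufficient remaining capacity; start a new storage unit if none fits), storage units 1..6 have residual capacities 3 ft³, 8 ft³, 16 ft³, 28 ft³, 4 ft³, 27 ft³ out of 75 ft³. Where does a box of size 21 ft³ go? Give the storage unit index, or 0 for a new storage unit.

Storage units with room: storage unit 4 (28 ft³), storage unit 6 (27 ft³).
The first with room is storage unit 4.

4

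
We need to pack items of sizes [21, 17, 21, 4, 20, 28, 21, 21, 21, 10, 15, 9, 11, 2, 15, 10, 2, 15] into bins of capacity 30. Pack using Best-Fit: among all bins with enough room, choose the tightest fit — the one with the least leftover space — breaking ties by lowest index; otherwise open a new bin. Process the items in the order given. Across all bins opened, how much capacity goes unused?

37

21 → bin 1 (remaining 9)
17 → bin 2 (remaining 13)
21 → bin 3 (remaining 9)
4 → bin 1 (remaining 5)
20 → bin 4 (remaining 10)
28 → bin 5 (remaining 2)
21 → bin 6 (remaining 9)
21 → bin 7 (remaining 9)
21 → bin 8 (remaining 9)
10 → bin 4 (remaining 0)
15 → bin 9 (remaining 15)
9 → bin 3 (remaining 0)
11 → bin 2 (remaining 2)
2 → bin 2 (remaining 0)
15 → bin 9 (remaining 0)
10 → bin 10 (remaining 20)
2 → bin 5 (remaining 0)
15 → bin 10 (remaining 5)
10 bins × 30 = 300; used 263; unused 37.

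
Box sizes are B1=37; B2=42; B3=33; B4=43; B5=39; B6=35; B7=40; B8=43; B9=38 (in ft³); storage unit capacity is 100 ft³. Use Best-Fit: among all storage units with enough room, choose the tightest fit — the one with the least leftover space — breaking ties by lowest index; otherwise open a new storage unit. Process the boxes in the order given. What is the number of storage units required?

B1 (37 ft³) → storage unit 1 (remaining 63 ft³)
B2 (42 ft³) → storage unit 1 (remaining 21 ft³)
B3 (33 ft³) → storage unit 2 (remaining 67 ft³)
B4 (43 ft³) → storage unit 2 (remaining 24 ft³)
B5 (39 ft³) → storage unit 3 (remaining 61 ft³)
B6 (35 ft³) → storage unit 3 (remaining 26 ft³)
B7 (40 ft³) → storage unit 4 (remaining 60 ft³)
B8 (43 ft³) → storage unit 4 (remaining 17 ft³)
B9 (38 ft³) → storage unit 5 (remaining 62 ft³)
Final storage units: [37,42] [33,43] [39,35] [40,43] [38].

5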